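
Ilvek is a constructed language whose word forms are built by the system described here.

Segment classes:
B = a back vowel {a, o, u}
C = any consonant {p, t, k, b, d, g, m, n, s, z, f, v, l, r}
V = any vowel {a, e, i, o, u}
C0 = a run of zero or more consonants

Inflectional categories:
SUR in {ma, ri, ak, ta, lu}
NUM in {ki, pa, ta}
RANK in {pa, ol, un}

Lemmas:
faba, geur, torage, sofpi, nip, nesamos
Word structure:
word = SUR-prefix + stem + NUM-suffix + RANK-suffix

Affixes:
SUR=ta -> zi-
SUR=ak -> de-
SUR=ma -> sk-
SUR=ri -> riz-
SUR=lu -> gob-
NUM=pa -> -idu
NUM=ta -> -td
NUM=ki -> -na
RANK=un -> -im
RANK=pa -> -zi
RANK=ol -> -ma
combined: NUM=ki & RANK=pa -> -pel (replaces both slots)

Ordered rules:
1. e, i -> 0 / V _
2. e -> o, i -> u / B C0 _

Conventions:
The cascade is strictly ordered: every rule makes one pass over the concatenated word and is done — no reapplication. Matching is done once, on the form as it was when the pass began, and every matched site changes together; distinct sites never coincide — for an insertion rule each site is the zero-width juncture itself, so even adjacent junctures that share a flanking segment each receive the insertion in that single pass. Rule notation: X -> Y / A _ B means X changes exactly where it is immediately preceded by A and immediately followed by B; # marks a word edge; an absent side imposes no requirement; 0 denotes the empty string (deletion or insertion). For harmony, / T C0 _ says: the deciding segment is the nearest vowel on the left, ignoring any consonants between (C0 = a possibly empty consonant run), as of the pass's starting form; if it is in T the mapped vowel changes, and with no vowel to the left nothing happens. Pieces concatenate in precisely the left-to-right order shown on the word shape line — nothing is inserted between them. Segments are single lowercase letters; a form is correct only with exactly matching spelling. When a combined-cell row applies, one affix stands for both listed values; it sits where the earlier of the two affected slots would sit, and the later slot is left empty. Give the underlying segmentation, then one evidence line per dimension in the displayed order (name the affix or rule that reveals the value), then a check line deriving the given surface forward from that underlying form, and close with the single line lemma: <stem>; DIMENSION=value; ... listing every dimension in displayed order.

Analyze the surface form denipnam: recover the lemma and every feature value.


underlying: de-nip-na-im
SUR=ak - signalled by the affix de-
NUM=ki - signalled by the affix -na
RANK=un - signalled by the affix -im
check: denipnaim -> denipnam -> denipnam
lemma: nip; SUR=ak; NUM=ki; RANK=un


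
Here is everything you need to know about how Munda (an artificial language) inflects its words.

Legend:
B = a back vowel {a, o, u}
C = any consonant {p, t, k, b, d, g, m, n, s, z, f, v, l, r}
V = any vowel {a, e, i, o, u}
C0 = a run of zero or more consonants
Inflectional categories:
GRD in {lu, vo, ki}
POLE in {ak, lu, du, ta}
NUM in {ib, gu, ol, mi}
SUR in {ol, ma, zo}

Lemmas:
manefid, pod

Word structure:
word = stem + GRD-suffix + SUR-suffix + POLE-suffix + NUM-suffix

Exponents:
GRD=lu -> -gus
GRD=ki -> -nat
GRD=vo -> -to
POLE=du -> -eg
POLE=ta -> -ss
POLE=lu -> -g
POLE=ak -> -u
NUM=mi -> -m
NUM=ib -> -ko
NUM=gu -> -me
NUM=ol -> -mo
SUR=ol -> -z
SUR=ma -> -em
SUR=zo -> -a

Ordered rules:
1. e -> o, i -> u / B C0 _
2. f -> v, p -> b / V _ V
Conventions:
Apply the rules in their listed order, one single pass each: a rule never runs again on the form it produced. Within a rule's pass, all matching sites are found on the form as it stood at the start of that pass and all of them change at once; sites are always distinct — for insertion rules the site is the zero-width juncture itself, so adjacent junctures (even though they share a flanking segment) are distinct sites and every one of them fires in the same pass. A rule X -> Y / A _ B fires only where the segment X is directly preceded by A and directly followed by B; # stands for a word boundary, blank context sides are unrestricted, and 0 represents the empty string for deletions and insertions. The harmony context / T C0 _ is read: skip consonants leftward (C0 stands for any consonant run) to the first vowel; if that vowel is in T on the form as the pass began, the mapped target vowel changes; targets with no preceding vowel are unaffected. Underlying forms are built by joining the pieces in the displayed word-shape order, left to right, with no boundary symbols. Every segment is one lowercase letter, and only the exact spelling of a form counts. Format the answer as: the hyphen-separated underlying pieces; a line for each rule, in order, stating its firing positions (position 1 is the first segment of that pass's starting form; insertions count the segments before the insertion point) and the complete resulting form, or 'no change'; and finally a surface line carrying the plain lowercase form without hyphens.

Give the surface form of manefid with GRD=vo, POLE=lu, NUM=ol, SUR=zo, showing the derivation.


underlying: manefid-to-a-g-mo
1. e -> o, i -> u / B C0 _: fires at position(s) 4: manofidtoagmo
2. f -> v, p -> b / V _ V: fires at position(s) 5: manovidtoagmo
surface: manovidtoagmo


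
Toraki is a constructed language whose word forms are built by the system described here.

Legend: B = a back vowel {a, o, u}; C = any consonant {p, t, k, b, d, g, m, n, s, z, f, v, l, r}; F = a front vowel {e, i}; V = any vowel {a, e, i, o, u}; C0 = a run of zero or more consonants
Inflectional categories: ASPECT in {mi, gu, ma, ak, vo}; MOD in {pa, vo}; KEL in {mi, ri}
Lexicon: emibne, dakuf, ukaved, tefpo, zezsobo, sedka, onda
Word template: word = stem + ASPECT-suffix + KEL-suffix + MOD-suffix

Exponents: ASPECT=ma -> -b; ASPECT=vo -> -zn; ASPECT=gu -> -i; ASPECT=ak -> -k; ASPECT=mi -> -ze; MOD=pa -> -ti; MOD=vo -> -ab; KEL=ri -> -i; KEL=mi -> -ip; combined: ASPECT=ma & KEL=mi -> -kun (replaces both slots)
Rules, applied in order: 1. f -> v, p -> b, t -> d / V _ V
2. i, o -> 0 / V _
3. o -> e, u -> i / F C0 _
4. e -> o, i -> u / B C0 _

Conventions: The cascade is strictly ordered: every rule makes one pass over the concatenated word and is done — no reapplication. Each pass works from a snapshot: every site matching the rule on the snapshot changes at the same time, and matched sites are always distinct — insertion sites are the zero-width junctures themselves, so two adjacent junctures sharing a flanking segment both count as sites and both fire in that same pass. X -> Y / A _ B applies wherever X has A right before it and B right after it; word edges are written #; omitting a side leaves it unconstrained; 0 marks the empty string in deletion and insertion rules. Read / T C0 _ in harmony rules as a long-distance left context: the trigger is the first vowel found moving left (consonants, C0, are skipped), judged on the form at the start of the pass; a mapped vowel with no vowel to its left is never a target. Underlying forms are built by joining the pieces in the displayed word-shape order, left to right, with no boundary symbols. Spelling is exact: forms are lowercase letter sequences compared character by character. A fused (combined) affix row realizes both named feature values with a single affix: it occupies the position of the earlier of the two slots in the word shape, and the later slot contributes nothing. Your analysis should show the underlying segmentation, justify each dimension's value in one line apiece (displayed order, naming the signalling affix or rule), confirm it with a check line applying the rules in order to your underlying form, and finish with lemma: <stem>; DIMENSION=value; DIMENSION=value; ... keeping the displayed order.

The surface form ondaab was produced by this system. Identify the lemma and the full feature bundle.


underlying: onda-i-i-ab
ASPECT=gu - signalled by the affix -i
MOD=vo - signalled by the affix -ab
KEL=ri - signalled by the affix -i
check: ondaiiab -> ondaiiab -> ondaab -> ondaab -> ondaab
lemma: onda; ASPECT=gu; MOD=vo; KEL=ri


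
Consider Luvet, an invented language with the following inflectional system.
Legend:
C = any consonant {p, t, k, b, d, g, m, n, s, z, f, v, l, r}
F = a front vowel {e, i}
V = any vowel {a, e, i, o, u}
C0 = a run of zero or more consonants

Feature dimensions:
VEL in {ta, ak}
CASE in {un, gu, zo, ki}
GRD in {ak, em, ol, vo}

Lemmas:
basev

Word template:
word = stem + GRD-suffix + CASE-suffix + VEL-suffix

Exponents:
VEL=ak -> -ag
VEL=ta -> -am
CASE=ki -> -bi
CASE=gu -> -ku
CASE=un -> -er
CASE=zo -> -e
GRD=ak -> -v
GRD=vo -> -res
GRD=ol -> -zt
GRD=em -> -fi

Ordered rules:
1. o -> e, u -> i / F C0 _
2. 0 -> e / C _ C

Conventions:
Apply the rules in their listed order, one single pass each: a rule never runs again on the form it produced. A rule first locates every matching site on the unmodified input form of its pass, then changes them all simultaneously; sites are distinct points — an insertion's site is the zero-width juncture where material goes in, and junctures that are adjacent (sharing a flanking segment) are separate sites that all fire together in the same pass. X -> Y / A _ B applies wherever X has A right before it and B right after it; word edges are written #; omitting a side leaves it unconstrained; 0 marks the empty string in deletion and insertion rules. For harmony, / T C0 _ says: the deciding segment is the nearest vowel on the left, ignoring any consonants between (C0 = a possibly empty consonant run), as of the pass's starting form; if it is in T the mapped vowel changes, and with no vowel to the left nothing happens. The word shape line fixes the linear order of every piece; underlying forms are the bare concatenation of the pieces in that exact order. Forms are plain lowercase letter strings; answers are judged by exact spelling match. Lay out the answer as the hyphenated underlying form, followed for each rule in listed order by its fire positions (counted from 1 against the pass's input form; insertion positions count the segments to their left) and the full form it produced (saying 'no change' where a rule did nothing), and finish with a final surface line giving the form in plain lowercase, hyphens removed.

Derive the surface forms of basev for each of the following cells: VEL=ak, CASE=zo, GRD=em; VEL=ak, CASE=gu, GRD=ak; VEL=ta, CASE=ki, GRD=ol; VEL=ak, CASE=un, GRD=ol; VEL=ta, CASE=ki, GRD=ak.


cell VEL=ak, CASE=zo, GRD=em:
underlying: basev-fi-e-ag
1. o -> e, u -> i / F C0 _: no change
2. 0 -> e / C _ C: inserts after position(s) 5: basevefieag
surface: basevefieag

cell VEL=ak, CASE=gu, GRD=ak:
underlying: basev-v-ku-ag
1. o -> e, u -> i / F C0 _: fires at position(s) 8: basevvkiag
2. 0 -> e / C _ C: inserts after position(s) 5, 6: basevevekiag
surface: basevevekiag

cell VEL=ta, CASE=ki, GRD=ol:
underlying: basev-zt-bi-am
1. o -> e, u -> i / F C0 _: no change
2. 0 -> e / C _ C: inserts after position(s) 5, 6, 7: basevezetebiam
surface: basevezetebiam

cell VEL=ak, CASE=un, GRD=ol:
underlying: basev-zt-er-ag
1. o -> e, u -> i / F C0 _: no change
2. 0 -> e / C _ C: inserts after position(s) 5, 6: basevezeterag
surface: basevezeterag

cell VEL=ta, CASE=ki, GRD=ak:
underlying: basev-v-bi-am
1. o -> e, u -> i / F C0 _: no change
2. 0 -> e / C _ C: inserts after position(s) 5, 6: basevevebiam
surface: basevevebiam


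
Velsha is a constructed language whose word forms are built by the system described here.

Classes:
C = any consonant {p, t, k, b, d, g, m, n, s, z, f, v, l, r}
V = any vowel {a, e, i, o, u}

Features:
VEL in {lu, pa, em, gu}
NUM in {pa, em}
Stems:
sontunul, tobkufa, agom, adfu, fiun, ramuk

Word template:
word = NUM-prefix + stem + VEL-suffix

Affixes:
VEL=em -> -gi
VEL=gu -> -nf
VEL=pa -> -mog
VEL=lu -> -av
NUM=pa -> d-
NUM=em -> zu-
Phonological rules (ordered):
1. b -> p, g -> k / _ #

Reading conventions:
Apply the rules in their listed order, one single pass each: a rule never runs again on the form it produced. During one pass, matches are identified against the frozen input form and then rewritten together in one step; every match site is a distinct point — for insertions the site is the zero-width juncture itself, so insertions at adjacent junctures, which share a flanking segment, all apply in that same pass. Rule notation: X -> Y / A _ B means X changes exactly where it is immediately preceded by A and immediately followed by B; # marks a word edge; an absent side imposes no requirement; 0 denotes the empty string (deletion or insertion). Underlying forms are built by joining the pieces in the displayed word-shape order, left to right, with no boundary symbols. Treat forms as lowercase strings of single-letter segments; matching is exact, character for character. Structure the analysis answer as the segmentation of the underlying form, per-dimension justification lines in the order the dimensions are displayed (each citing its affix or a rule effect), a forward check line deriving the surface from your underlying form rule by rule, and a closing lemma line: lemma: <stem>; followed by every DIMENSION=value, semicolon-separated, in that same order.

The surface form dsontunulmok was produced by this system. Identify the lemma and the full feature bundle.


underlying: d-sontunul-mog
VEL=pa - signalled by the affix -mog
NUM=pa - signalled by the affix d-
check: dsontunulmog -> dsontunulmok
lemma: sontunul; VEL=pa; NUM=pa


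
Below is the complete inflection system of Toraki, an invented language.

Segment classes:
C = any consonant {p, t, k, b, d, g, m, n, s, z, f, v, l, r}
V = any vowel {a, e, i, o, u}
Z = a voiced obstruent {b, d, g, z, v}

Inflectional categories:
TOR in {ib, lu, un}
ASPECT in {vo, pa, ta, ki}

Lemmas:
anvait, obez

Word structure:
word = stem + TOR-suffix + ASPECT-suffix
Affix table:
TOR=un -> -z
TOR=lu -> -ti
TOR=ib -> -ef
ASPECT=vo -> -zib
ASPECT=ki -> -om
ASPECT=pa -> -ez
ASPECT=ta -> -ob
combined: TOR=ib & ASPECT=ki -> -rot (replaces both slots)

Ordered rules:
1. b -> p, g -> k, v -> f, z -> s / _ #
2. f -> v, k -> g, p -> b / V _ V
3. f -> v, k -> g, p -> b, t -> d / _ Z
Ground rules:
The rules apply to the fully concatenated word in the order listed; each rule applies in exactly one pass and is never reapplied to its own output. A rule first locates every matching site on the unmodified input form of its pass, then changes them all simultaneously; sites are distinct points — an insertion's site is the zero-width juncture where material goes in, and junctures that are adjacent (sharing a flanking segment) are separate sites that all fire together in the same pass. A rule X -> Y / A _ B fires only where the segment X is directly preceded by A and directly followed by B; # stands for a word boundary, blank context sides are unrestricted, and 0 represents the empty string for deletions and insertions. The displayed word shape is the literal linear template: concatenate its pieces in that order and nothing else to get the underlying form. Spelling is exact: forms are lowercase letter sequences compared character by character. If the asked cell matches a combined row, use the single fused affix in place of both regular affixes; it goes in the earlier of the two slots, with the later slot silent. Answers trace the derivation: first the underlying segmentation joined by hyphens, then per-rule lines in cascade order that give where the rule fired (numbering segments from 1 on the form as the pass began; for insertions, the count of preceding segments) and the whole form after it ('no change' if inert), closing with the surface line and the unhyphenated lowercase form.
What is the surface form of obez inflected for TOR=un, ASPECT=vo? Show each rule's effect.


underlying: obez-z-zib
1. b -> p, g -> k, v -> f, z -> s / _ #: fires at position(s) 8: obezzzip
2. f -> v, k -> g, p -> b / V _ V: no change
3. f -> v, k -> g, p -> b, t -> d / _ Z: no change
surface: obezzzip


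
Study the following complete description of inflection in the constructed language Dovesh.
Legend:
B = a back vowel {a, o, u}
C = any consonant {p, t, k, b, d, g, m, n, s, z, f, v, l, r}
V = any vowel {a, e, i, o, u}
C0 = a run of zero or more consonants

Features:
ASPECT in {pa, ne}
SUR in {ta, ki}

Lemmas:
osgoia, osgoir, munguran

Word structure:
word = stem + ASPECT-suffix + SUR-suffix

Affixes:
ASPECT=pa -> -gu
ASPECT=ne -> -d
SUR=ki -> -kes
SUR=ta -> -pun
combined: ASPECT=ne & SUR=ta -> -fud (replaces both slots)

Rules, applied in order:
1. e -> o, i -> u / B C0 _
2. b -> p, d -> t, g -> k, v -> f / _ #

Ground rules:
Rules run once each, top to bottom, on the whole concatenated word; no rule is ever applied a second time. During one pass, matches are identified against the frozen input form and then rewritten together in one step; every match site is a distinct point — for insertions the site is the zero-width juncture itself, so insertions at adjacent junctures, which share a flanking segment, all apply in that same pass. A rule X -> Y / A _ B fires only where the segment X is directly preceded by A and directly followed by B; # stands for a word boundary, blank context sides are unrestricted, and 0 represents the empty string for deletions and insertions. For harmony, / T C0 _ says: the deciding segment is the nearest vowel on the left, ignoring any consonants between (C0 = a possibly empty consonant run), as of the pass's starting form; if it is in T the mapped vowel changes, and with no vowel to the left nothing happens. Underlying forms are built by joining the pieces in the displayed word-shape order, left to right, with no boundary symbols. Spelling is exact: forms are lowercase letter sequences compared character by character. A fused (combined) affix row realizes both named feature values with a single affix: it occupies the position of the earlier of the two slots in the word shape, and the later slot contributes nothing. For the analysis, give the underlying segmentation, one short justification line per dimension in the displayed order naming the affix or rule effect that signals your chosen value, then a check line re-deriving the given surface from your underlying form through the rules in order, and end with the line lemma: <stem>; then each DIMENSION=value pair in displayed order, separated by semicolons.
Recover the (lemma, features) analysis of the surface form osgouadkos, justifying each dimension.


underlying: osgoia-d-kes
ASPECT=ne - signalled by the affix -d
SUR=ki - signalled by the affix -kes
check: osgoiadkes -> osgouadkos -> osgouadkos
lemma: osgoia; ASPECT=ne; SUR=ki


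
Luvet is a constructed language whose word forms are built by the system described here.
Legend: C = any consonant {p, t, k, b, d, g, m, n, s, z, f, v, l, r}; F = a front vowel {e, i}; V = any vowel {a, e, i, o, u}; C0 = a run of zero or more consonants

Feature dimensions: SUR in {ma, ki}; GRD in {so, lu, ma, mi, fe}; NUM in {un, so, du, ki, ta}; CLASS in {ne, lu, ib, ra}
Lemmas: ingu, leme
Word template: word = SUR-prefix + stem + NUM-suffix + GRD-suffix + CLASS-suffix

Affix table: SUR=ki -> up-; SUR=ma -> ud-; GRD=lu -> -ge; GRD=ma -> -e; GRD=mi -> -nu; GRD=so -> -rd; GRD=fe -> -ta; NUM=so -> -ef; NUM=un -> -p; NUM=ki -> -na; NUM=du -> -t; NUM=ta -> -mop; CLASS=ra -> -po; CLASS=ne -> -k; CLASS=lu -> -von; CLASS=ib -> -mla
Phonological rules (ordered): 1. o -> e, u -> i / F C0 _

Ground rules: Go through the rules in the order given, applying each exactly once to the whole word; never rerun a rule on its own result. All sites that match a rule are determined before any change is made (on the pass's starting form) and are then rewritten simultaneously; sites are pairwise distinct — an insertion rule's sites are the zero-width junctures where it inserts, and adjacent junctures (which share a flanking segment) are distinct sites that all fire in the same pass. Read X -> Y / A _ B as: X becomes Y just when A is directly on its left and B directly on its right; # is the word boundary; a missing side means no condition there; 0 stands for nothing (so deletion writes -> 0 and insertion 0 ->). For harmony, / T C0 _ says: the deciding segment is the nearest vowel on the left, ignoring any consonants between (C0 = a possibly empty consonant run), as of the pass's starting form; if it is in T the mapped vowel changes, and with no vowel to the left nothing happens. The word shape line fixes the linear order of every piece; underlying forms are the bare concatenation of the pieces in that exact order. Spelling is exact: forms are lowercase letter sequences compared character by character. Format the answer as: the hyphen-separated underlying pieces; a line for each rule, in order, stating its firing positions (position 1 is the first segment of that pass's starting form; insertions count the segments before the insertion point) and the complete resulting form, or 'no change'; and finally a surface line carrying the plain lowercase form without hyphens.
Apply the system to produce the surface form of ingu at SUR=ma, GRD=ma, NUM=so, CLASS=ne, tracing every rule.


underlying: ud-ingu-ef-e-k
1. o -> e, u -> i / F C0 _: fires at position(s) 6: udingiefek
surface: udingiefek


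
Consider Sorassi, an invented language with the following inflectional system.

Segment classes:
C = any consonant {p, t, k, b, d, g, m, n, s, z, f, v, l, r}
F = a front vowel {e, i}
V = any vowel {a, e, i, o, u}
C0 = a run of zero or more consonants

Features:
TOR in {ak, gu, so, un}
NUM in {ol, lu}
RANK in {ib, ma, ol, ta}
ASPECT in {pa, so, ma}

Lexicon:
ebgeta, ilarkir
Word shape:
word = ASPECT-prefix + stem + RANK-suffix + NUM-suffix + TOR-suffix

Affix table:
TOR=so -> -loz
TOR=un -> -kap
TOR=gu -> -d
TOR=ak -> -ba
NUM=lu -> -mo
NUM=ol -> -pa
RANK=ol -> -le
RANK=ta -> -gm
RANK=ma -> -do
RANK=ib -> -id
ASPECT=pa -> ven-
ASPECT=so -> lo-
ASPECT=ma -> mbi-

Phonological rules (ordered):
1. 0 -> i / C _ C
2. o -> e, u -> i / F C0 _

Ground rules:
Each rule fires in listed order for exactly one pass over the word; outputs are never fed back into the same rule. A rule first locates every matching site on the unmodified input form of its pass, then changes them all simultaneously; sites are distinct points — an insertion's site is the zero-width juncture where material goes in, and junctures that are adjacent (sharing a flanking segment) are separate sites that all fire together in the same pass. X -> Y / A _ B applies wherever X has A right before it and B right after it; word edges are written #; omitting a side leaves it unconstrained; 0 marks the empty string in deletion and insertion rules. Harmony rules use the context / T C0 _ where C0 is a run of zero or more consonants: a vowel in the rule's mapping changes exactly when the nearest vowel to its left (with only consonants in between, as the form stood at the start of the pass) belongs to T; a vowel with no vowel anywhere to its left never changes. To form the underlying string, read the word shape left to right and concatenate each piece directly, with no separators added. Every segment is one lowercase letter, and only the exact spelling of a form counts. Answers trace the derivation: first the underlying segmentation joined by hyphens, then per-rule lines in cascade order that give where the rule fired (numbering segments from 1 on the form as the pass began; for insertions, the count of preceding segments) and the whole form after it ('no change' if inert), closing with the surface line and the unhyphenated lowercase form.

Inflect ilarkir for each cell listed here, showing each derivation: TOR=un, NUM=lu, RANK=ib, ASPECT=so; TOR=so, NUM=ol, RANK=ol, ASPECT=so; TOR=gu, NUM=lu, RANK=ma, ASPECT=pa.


cell TOR=un, NUM=lu, RANK=ib, ASPECT=so:
underlying: lo-ilarkir-id-mo-kap
1. 0 -> i / C _ C: inserts after position(s) 6, 11: loilarikiridimokap
2. o -> e, u -> i / F C0 _: fires at position(s) 15: loilarikiridimekap
surface: loilarikiridimekap

cell TOR=so, NUM=ol, RANK=ol, ASPECT=so:
underlying: lo-ilarkir-le-pa-loz
1. 0 -> i / C _ C: inserts after position(s) 6, 9: loilarikirilepaloz
2. o -> e, u -> i / F C0 _: no change
surface: loilarikirilepaloz

cell TOR=gu, NUM=lu, RANK=ma, ASPECT=pa:
underlying: ven-ilarkir-do-mo-d
1. 0 -> i / C _ C: inserts after position(s) 7, 10: venilarikiridomod
2. o -> e, u -> i / F C0 _: fires at position(s) 14: venilarikiridemod
surface: venilarikiridemod


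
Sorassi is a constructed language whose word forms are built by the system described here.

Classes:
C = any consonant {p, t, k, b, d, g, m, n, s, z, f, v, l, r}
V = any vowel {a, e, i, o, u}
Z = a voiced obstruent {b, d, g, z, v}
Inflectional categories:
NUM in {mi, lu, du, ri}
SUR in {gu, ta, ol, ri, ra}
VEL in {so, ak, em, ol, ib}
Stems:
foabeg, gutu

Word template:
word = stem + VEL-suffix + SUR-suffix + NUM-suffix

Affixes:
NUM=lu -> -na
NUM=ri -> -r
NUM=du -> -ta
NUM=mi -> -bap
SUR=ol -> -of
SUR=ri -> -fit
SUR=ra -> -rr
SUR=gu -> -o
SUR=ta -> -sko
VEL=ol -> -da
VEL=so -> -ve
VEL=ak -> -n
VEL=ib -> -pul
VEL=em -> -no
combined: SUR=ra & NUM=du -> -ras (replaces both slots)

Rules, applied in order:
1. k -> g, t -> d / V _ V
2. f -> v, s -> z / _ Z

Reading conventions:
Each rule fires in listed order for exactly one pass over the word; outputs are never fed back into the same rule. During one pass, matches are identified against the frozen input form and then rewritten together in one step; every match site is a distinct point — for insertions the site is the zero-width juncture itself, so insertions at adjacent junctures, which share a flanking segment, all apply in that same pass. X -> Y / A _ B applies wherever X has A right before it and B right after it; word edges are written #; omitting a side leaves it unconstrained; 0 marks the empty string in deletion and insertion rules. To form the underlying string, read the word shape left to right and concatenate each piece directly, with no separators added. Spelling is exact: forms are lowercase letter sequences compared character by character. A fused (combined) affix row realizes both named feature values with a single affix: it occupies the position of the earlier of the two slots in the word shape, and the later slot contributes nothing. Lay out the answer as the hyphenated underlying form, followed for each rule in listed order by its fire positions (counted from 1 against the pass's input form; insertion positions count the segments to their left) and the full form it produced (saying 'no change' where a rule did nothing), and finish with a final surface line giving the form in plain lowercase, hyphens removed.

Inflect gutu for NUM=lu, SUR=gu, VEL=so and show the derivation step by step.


underlying: gutu-ve-o-na
1. k -> g, t -> d / V _ V: fires at position(s) 3: guduveona
2. f -> v, s -> z / _ Z: no change
surface: guduveona


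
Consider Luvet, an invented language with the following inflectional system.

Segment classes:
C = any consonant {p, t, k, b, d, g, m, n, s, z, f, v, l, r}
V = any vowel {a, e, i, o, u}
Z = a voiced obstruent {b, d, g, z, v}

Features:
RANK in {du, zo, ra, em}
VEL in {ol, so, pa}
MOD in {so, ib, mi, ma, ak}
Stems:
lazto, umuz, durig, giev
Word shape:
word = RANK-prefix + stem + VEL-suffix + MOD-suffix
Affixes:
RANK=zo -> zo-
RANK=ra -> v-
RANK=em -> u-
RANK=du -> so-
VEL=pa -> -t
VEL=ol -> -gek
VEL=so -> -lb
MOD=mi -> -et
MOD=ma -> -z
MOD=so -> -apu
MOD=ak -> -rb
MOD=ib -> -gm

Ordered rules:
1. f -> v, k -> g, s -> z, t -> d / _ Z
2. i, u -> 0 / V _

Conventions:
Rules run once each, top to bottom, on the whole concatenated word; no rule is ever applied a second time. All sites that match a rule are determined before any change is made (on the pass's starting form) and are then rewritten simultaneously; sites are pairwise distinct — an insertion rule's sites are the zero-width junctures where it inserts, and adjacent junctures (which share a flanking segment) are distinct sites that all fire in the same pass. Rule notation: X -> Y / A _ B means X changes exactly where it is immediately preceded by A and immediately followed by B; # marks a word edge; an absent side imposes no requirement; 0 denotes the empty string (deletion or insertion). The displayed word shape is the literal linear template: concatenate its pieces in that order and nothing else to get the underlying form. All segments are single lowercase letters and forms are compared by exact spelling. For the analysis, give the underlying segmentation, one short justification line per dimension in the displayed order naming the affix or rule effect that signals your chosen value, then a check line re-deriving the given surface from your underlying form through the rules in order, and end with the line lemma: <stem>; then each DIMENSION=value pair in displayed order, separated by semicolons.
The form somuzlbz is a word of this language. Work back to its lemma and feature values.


underlying: so-umuz-lb-z
RANK=du - signalled by the affix so-
VEL=so - signalled by the affix -lb
MOD=ma - signalled by the affix -z
check: soumuzlbz -> soumuzlbz -> somuzlbz
lemma: umuz; RANK=du; VEL=so; MOD=ma


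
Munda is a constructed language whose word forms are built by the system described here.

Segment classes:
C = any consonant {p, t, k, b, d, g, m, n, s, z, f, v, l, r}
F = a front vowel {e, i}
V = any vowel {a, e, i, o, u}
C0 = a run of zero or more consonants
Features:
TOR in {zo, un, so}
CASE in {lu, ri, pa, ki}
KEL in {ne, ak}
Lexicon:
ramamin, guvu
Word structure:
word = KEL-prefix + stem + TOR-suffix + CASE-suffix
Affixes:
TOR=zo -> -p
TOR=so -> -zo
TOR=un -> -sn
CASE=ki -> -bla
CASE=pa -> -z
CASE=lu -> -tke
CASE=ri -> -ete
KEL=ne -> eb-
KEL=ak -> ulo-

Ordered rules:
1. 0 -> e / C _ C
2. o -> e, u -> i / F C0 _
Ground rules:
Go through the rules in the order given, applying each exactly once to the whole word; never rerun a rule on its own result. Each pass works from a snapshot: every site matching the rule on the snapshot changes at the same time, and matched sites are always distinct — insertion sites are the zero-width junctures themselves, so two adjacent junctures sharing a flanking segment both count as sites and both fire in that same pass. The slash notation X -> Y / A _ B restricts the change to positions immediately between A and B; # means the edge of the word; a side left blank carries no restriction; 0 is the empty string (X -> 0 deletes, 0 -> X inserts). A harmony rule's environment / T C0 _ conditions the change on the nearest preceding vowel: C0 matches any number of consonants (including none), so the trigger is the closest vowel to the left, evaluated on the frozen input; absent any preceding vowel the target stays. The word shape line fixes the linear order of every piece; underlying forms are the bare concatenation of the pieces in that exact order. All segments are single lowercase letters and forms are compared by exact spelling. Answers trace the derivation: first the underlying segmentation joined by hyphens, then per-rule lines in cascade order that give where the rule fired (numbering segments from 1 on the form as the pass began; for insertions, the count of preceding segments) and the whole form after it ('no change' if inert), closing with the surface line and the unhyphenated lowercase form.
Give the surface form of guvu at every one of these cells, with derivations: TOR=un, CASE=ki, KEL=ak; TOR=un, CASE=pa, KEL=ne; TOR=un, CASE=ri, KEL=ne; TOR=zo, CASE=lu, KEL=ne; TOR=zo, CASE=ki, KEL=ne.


cell TOR=un, CASE=ki, KEL=ak:
underlying: ulo-guvu-sn-bla
1. 0 -> e / C _ C: inserts after position(s) 8, 9, 10: uloguvusenebela
2. o -> e, u -> i / F C0 _: no change
surface: uloguvusenebela

cell TOR=un, CASE=pa, KEL=ne:
underlying: eb-guvu-sn-z
1. 0 -> e / C _ C: inserts after position(s) 2, 7, 8: ebeguvusenez
2. o -> e, u -> i / F C0 _: fires at position(s) 5: ebegivusenez
surface: ebegivusenez

cell TOR=un, CASE=ri, KEL=ne:
underlying: eb-guvu-sn-ete
1. 0 -> e / C _ C: inserts after position(s) 2, 7: ebeguvusenete
2. o -> e, u -> i / F C0 _: fires at position(s) 5: ebegivusenete
surface: ebegivusenete

cell TOR=zo, CASE=lu, KEL=ne:
underlying: eb-guvu-p-tke
1. 0 -> e / C _ C: inserts after position(s) 2, 7, 8: ebeguvupeteke
2. o -> e, u -> i / F C0 _: fires at position(s) 5: ebegivupeteke
surface: ebegivupeteke

cell TOR=zo, CASE=ki, KEL=ne:
underlying: eb-guvu-p-bla
1. 0 -> e / C _ C: inserts after position(s) 2, 7, 8: ebeguvupebela
2. o -> e, u -> i / F C0 _: fires at position(s) 5: ebegivupebela
surface: ebegivupebela


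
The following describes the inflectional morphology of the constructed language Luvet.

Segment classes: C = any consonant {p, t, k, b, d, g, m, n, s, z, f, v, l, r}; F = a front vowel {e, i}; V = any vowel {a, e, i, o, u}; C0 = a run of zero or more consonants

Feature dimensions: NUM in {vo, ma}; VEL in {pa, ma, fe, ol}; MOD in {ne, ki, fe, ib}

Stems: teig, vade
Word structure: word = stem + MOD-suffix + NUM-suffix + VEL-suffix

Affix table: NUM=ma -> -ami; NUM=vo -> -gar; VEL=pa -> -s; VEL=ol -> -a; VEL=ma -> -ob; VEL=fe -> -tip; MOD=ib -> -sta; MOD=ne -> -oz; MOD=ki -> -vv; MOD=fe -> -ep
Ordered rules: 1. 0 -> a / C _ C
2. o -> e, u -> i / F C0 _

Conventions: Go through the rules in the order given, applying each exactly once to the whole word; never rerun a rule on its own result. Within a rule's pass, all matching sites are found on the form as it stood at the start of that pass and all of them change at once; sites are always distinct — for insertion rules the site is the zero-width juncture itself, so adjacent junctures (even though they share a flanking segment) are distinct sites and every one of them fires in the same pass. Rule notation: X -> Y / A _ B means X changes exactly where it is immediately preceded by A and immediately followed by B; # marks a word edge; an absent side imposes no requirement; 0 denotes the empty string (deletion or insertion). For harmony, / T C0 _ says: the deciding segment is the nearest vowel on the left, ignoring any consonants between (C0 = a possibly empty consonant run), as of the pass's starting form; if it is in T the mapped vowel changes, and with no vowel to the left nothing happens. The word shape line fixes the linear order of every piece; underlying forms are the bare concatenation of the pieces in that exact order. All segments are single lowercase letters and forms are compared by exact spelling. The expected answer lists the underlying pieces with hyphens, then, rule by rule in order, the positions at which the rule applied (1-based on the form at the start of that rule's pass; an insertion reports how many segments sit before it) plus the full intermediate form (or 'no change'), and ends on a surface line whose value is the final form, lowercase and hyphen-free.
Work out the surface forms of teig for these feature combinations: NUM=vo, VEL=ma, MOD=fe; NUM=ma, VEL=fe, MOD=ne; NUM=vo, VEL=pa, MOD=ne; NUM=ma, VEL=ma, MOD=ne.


cell NUM=vo, VEL=ma, MOD=fe:
underlying: teig-ep-gar-ob
1. 0 -> a / C _ C: inserts after position(s) 6: teigepagarob
2. o -> e, u -> i / F C0 _: no change
surface: teigepagarob

cell NUM=ma, VEL=fe, MOD=ne:
underlying: teig-oz-ami-tip
1. 0 -> a / C _ C: no change
2. o -> e, u -> i / F C0 _: fires at position(s) 5: teigezamitip
surface: teigezamitip

cell NUM=vo, VEL=pa, MOD=ne:
underlying: teig-oz-gar-s
1. 0 -> a / C _ C: inserts after position(s) 6, 9: teigozagaras
2. o -> e, u -> i / F C0 _: fires at position(s) 5: teigezagaras
surface: teigezagaras

cell NUM=ma, VEL=ma, MOD=ne:
underlying: teig-oz-ami-ob
1. 0 -> a / C _ C: no change
2. o -> e, u -> i / F C0 _: fires at position(s) 5, 10: teigezamieb
surface: teigezamieb


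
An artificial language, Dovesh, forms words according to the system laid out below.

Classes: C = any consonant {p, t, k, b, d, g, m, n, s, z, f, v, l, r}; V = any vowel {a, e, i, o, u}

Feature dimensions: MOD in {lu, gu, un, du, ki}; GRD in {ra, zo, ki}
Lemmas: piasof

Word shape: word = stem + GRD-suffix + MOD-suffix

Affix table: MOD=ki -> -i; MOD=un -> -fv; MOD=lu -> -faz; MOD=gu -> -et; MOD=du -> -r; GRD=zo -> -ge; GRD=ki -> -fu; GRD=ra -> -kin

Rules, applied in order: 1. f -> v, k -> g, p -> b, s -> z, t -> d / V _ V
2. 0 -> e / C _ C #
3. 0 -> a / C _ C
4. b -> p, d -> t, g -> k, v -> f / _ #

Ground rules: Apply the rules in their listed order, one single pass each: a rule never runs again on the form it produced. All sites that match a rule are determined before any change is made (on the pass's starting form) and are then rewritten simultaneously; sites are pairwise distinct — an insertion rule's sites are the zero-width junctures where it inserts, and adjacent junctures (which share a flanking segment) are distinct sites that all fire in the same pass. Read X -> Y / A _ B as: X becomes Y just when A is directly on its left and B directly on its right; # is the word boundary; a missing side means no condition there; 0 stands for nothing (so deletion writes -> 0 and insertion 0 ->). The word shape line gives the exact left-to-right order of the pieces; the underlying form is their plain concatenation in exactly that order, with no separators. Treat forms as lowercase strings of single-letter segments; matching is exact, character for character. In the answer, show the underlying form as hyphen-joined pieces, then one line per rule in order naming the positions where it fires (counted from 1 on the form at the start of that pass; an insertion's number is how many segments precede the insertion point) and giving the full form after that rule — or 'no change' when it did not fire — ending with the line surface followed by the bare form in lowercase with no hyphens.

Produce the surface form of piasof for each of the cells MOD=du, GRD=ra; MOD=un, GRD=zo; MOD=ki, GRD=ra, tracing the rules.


cell MOD=du, GRD=ra:
underlying: piasof-kin-r
1. f -> v, k -> g, p -> b, s -> z, t -> d / V _ V: fires at position(s) 4: piazofkinr
2. 0 -> e / C _ C #: inserts after position(s) 9: piazofkiner
3. 0 -> a / C _ C: inserts after position(s) 6: piazofakiner
4. b -> p, d -> t, g -> k, v -> f / _ #: no change
surface: piazofakiner

cell MOD=un, GRD=zo:
underlying: piasof-ge-fv
1. f -> v, k -> g, p -> b, s -> z, t -> d / V _ V: fires at position(s) 4: piazofgefv
2. 0 -> e / C _ C #: inserts after position(s) 9: piazofgefev
3. 0 -> a / C _ C: inserts after position(s) 6: piazofagefev
4. b -> p, d -> t, g -> k, v -> f / _ #: fires at position(s) 12: piazofagefef
surface: piazofagefef

cell MOD=ki, GRD=ra:
underlying: piasof-kin-i
1. f -> v, k -> g, p -> b, s -> z, t -> d / V _ V: fires at position(s) 4: piazofkini
2. 0 -> e / C _ C #: no change
3. 0 -> a / C _ C: inserts after position(s) 6: piazofakini
4. b -> p, d -> t, g -> k, v -> f / _ #: no change
surface: piazofakini


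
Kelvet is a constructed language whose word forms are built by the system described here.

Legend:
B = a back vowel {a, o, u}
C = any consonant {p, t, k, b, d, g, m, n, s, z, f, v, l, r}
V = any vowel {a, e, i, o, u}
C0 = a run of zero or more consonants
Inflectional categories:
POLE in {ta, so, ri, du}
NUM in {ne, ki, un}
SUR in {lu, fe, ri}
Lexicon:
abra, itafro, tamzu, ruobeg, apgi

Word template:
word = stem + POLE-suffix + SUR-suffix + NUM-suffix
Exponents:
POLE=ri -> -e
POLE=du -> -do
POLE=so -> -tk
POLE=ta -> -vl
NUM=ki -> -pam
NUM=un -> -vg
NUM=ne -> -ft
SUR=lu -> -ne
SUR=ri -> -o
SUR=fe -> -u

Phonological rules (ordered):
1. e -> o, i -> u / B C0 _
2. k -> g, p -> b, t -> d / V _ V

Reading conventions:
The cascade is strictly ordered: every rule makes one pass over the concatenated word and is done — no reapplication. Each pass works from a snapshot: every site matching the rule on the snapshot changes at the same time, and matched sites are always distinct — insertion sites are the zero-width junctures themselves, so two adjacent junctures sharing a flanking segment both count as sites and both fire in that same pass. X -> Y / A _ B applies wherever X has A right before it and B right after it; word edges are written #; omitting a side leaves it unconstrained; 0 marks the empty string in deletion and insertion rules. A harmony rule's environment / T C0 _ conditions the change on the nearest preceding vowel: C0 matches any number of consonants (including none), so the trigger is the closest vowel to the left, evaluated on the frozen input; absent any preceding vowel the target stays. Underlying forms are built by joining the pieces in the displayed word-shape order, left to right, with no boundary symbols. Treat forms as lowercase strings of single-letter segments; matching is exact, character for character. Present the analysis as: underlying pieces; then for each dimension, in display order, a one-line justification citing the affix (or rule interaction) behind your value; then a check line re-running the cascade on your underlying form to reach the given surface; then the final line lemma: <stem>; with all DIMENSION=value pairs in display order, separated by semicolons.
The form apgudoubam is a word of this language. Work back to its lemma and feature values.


underlying: apgi-do-u-pam
POLE=du - signalled by the affix -do
NUM=ki - signalled by the affix -pam
SUR=fe - signalled by the affix -u
check: apgidoupam -> apgudoupam -> apgudoubam
lemma: apgi; POLE=du; NUM=ki; SUR=fe
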